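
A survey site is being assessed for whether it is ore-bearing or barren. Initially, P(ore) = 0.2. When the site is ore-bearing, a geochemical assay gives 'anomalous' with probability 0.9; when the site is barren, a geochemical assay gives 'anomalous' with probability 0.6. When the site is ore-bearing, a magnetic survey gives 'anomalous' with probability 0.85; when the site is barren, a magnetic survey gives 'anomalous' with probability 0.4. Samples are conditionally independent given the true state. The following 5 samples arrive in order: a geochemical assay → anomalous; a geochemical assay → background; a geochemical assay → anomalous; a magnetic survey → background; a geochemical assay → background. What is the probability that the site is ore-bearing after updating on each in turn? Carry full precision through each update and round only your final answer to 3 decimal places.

0.009

After a geochemical assay='anomalous': P(ore) = 0.9·0.2000 / (0.9·0.2000 + 0.6·0.8000) ≈ 0.2727
After a geochemical assay='background': P(ore) = 0.1·0.2727 / (0.1·0.2727 + 0.4·0.7273) ≈ 0.0857
After a geochemical assay='anomalous': P(ore) = 0.9·0.0857 / (0.9·0.0857 + 0.6·0.9143) ≈ 0.1233
After a magnetic survey='background': P(ore) = 0.15·0.1233 / (0.15·0.1233 + 0.6·0.8767) ≈ 0.0340
After a geochemical assay='background': P(ore) = 0.1·0.0340 / (0.1·0.0340 + 0.4·0.9660) ≈ 0.0087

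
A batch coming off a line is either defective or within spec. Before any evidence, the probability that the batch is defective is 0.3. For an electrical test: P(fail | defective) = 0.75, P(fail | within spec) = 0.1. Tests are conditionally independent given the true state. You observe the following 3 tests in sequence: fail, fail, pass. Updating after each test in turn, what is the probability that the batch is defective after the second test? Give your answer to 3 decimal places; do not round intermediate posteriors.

After 'fail': P(defective) = 0.75·0.3000 / (0.75·0.3000 + 0.1·0.7000) ≈ 0.7627
After 'fail': P(defective) = 0.75·0.7627 / (0.75·0.7627 + 0.1·0.2373) ≈ 0.9602

0.960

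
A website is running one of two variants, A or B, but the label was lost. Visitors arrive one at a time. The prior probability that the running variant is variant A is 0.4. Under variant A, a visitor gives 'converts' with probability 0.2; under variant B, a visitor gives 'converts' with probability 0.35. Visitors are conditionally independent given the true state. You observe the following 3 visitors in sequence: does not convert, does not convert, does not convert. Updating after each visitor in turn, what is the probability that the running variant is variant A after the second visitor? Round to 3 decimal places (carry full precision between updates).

0.502

After 'does not convert': P(A) = 0.8·0.4000 / (0.8·0.4000 + 0.65·0.6000) ≈ 0.4507
After 'does not convert': P(A) = 0.8·0.4507 / (0.8·0.4507 + 0.65·0.5493) ≈ 0.5025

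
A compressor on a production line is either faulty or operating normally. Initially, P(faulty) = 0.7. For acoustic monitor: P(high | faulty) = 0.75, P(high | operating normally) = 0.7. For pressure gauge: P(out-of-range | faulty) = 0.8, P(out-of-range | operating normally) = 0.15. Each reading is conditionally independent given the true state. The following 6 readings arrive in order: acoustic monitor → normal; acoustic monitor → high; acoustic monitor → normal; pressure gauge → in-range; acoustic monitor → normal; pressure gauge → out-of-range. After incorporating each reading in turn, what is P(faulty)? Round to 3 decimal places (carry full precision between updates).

After acoustic monitor='normal': P(faulty) = 0.25·0.7000 / (0.25·0.7000 + 0.3·0.3000) ≈ 0.6604
After acoustic monitor='high': P(faulty) = 0.75·0.6604 / (0.75·0.6604 + 0.7·0.3396) ≈ 0.6757
After acoustic monitor='normal': P(faulty) = 0.25·0.6757 / (0.25·0.6757 + 0.3·0.3243) ≈ 0.6345
After pressure gauge='in-range': P(faulty) = 0.2·0.6345 / (0.2·0.6345 + 0.85·0.3655) ≈ 0.2900
After acoustic monitor='normal': P(faulty) = 0.25·0.2900 / (0.25·0.2900 + 0.3·0.7100) ≈ 0.2540
After pressure gauge='out-of-range': P(faulty) = 0.8·0.2540 / (0.8·0.2540 + 0.15·0.7460) ≈ 0.6448

0.645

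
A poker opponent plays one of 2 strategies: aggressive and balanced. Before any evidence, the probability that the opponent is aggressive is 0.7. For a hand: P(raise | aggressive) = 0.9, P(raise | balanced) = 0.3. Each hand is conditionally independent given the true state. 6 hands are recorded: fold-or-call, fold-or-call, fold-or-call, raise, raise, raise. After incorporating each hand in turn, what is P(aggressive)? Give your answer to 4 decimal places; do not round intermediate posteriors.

0.1552

Apply Bayes' rule sequentially, carrying P(aggressive) forward.
After 'fold-or-call': P(aggressive) = 0.1·0.7000 / (0.1·0.7000 + 0.7·0.3000) ≈ 0.2500
After 'fold-or-call': P(aggressive) = 0.1·0.2500 / (0.1·0.2500 + 0.7·0.7500) ≈ 0.0455
After 'fold-or-call': P(aggressive) = 0.1·0.0455 / (0.1·0.0455 + 0.7·0.9545) ≈ 0.0068
After 'raise': P(aggressive) = 0.9·0.0068 / (0.9·0.0068 + 0.3·0.9932) ≈ 0.0200
After 'raise': P(aggressive) = 0.9·0.0200 / (0.9·0.0200 + 0.3·0.9800) ≈ 0.0577
After 'raise': P(aggressive) = 0.9·0.0577 / (0.9·0.0577 + 0.3·0.9423) ≈ 0.1552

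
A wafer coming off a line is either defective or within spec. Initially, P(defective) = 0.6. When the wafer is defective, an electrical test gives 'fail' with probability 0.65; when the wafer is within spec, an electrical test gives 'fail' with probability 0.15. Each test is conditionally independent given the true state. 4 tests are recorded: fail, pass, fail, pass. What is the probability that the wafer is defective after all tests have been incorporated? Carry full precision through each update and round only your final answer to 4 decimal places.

0.8269

After 'fail': P(defective) = 0.65·0.6000 / (0.65·0.6000 + 0.15·0.4000) ≈ 0.8667
After 'pass': P(defective) = 0.35·0.8667 / (0.35·0.8667 + 0.85·0.1333) ≈ 0.7280
After 'fail': P(defective) = 0.65·0.7280 / (0.65·0.7280 + 0.15·0.2720) ≈ 0.9206
After 'pass': P(defective) = 0.35·0.9206 / (0.35·0.9206 + 0.85·0.0794) ≈ 0.8269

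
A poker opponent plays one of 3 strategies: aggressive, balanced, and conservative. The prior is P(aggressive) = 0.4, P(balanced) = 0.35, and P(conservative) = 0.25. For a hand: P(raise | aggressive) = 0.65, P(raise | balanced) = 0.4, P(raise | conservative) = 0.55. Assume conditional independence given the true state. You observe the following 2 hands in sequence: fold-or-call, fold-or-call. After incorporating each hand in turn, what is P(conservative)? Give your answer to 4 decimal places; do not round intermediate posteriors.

Each posterior becomes the prior for the next update.
After 'fold-or-call': normaliser = 0.35·0.4000 + 0.6·0.3500 + 0.45·0.2500; P(aggressive) ≈ 0.3027, P(balanced) ≈ 0.4541, P(conservative) ≈ 0.2432
After 'fold-or-call': normaliser = 0.35·0.3027 + 0.6·0.4541 + 0.45·0.2432; P(aggressive) ≈ 0.2172, P(balanced) ≈ 0.5584, P(conservative) ≈ 0.2244

0.2244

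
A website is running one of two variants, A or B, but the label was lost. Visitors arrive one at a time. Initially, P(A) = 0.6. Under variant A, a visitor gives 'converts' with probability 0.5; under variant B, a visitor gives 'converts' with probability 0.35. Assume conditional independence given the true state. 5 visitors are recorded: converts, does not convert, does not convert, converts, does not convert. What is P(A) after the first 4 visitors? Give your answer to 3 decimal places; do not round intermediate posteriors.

After 'converts': P(A) = 0.5·0.6000 / (0.5·0.6000 + 0.35·0.4000) ≈ 0.6818
After 'does not convert': P(A) = 0.5·0.6818 / (0.5·0.6818 + 0.65·0.3182) ≈ 0.6224
After 'does not convert': P(A) = 0.5·0.6224 / (0.5·0.6224 + 0.65·0.3776) ≈ 0.5591
After 'converts': P(A) = 0.5·0.5591 / (0.5·0.5591 + 0.35·0.4409) ≈ 0.6443

0.644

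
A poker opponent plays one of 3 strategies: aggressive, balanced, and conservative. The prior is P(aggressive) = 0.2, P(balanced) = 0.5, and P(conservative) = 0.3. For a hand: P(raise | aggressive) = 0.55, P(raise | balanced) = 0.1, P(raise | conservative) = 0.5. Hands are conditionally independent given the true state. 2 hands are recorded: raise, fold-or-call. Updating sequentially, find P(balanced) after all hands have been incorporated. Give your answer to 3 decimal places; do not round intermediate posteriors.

After 'raise': normaliser = 0.55·0.2000 + 0.1·0.5000 + 0.5·0.3000; P(aggressive) ≈ 0.3548, P(balanced) ≈ 0.1613, P(conservative) ≈ 0.4839
After 'fold-or-call': normaliser = 0.45·0.3548 + 0.9·0.1613 + 0.5·0.4839; P(aggressive) ≈ 0.2920, P(balanced) ≈ 0.2655, P(conservative) ≈ 0.4425

0.265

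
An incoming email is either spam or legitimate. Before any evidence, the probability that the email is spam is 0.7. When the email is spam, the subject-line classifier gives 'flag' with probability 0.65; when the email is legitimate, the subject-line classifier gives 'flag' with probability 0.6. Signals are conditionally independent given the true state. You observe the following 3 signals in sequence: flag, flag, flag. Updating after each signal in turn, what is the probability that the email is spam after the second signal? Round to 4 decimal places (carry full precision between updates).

0.7325

After 'flag': P(spam) = 0.65·0.7000 / (0.65·0.7000 + 0.6·0.3000) ≈ 0.7165
After 'flag': P(spam) = 0.65·0.7165 / (0.65·0.7165 + 0.6·0.2835) ≈ 0.7325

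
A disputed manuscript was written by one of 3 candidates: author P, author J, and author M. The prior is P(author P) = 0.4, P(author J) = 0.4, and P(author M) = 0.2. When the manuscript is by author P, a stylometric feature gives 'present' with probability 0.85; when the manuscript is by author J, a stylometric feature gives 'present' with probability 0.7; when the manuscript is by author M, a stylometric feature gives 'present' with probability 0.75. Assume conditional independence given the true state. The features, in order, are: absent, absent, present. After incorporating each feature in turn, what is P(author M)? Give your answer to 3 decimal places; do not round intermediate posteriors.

0.222

Each posterior becomes the prior for the next update.
After 'absent': normaliser = 0.15·0.4000 + 0.3·0.4000 + 0.25·0.2000; P(author P) ≈ 0.2609, P(author J) ≈ 0.5217, P(author M) ≈ 0.2174
After 'absent': normaliser = 0.15·0.2609 + 0.3·0.5217 + 0.25·0.2174; P(author P) ≈ 0.1565, P(author J) ≈ 0.6261, P(author M) ≈ 0.2174
After 'present': normaliser = 0.85·0.1565 + 0.7·0.6261 + 0.75·0.2174; P(author P) ≈ 0.1812, P(author J) ≈ 0.5968, P(author M) ≈ 0.2220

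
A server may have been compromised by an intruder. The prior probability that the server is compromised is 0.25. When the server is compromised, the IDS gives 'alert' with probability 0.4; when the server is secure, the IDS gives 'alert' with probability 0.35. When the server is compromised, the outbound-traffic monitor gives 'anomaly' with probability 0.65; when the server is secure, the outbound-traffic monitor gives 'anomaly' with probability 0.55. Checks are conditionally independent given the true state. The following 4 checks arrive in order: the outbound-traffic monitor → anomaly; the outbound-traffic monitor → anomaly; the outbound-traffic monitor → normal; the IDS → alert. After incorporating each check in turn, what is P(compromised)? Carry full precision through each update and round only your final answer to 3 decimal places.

0.293

After the outbound-traffic monitor='anomaly': P(compromised) = 0.65·0.2500 / (0.65·0.2500 + 0.55·0.7500) ≈ 0.2826
After the outbound-traffic monitor='anomaly': P(compromised) = 0.65·0.2826 / (0.65·0.2826 + 0.55·0.7174) ≈ 0.3177
After the outbound-traffic monitor='normal': P(compromised) = 0.35·0.3177 / (0.35·0.3177 + 0.45·0.6823) ≈ 0.2658
After the IDS='alert': P(compromised) = 0.4·0.2658 / (0.4·0.2658 + 0.35·0.7342) ≈ 0.2927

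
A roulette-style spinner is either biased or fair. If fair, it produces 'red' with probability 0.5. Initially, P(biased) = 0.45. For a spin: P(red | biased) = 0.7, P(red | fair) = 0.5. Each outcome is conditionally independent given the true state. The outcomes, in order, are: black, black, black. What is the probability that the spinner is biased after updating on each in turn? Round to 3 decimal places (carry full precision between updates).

Apply Bayes' rule sequentially, carrying P(biased) forward.
After 'black': P(biased) = 0.3·0.4500 / (0.3·0.4500 + 0.5·0.5500) ≈ 0.3293
After 'black': P(biased) = 0.3·0.3293 / (0.3·0.3293 + 0.5·0.6707) ≈ 0.2275
After 'black': P(biased) = 0.3·0.2275 / (0.3·0.2275 + 0.5·0.7725) ≈ 0.1502

0.150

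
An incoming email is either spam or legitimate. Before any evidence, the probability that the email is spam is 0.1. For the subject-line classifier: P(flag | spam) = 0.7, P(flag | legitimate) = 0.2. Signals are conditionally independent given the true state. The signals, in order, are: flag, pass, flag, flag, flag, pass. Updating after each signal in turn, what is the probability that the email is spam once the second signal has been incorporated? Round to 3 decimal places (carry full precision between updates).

Each posterior becomes the prior for the next update.
After 'flag': P(spam) = 0.7·0.1000 / (0.7·0.1000 + 0.2·0.9000) ≈ 0.2800
After 'pass': P(spam) = 0.3·0.2800 / (0.3·0.2800 + 0.8·0.7200) ≈ 0.1273

0.127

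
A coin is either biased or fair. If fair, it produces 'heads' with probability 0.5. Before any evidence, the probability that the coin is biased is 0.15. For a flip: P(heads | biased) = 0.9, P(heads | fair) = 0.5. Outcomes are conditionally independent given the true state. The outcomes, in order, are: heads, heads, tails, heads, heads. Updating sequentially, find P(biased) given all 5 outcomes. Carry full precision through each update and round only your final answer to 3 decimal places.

After 'heads': P(biased) = 0.9·0.1500 / (0.9·0.1500 + 0.5·0.8500) ≈ 0.2411
After 'heads': P(biased) = 0.9·0.2411 / (0.9·0.2411 + 0.5·0.7589) ≈ 0.3638
After 'tails': P(biased) = 0.1·0.3638 / (0.1·0.3638 + 0.5·0.6362) ≈ 0.1026
After 'heads': P(biased) = 0.9·0.1026 / (0.9·0.1026 + 0.5·0.8974) ≈ 0.1707
After 'heads': P(biased) = 0.9·0.1707 / (0.9·0.1707 + 0.5·0.8293) ≈ 0.2703

0.270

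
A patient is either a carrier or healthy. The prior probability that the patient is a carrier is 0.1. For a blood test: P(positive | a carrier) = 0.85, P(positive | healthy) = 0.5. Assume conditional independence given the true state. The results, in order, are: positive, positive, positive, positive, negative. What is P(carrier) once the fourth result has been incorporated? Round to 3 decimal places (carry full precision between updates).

After 'positive': P(carrier) = 0.85·0.1000 / (0.85·0.1000 + 0.5·0.9000) ≈ 0.1589
After 'positive': P(carrier) = 0.85·0.1589 / (0.85·0.1589 + 0.5·0.8411) ≈ 0.2431
After 'positive': P(carrier) = 0.85·0.2431 / (0.85·0.2431 + 0.5·0.7569) ≈ 0.3531
After 'positive': P(carrier) = 0.85·0.3531 / (0.85·0.3531 + 0.5·0.6469) ≈ 0.4813

0.481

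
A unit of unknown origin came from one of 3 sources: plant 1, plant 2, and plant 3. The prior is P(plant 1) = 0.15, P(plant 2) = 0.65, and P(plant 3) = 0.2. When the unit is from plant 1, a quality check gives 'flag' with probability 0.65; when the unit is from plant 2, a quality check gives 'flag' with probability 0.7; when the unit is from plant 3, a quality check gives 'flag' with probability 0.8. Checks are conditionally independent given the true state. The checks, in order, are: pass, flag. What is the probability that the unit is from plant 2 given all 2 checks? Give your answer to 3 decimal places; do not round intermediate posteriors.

Each posterior becomes the prior for the next update.
After 'pass': normaliser = 0.35·0.1500 + 0.3·0.6500 + 0.2·0.2000; P(plant 1) ≈ 0.1826, P(plant 2) ≈ 0.6783, P(plant 3) ≈ 0.1391
After 'flag': normaliser = 0.65·0.1826 + 0.7·0.6783 + 0.8·0.1391; P(plant 1) ≈ 0.1684, P(plant 2) ≈ 0.6737, P(plant 3) ≈ 0.1579

0.674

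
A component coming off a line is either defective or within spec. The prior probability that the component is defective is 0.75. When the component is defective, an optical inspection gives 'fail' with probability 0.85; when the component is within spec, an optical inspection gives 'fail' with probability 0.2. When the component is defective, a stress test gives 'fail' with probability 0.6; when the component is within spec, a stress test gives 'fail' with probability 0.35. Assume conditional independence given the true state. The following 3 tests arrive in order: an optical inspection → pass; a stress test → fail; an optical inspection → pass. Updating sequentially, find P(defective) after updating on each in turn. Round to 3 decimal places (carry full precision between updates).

Apply Bayes' rule sequentially, carrying P(defective) forward.
After an optical inspection='pass': P(defective) = 0.15·0.7500 / (0.15·0.7500 + 0.8·0.2500) ≈ 0.3600
After a stress test='fail': P(defective) = 0.6·0.3600 / (0.6·0.3600 + 0.35·0.6400) ≈ 0.4909
After an optical inspection='pass': P(defective) = 0.15·0.4909 / (0.15·0.4909 + 0.8·0.5091) ≈ 0.1531

0.153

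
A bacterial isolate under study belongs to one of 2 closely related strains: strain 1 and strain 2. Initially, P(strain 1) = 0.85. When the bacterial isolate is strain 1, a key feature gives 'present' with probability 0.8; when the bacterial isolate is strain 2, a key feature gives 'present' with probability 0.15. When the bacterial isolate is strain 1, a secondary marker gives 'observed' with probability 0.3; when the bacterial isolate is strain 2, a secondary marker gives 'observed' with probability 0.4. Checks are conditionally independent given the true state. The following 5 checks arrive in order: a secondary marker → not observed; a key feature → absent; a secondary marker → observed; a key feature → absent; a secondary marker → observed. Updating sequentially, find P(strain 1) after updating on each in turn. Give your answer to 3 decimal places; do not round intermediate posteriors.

Each posterior becomes the prior for the next update.
After a secondary marker='not observed': P(strain 1) = 0.7·0.8500 / (0.7·0.8500 + 0.6·0.1500) ≈ 0.8686
After a key feature='absent': P(strain 1) = 0.2·0.8686 / (0.2·0.8686 + 0.85·0.1314) ≈ 0.6087
After a secondary marker='observed': P(strain 1) = 0.3·0.6087 / (0.3·0.6087 + 0.4·0.3913) ≈ 0.5385
After a key feature='absent': P(strain 1) = 0.2·0.5385 / (0.2·0.5385 + 0.85·0.4615) ≈ 0.2154
After a secondary marker='observed': P(strain 1) = 0.3·0.2154 / (0.3·0.2154 + 0.4·0.7846) ≈ 0.1707

0.171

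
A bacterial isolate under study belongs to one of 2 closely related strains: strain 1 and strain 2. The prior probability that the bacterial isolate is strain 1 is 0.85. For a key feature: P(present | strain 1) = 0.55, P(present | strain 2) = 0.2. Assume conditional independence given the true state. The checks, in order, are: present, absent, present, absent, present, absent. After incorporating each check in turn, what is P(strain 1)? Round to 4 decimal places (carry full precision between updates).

After 'present': P(strain 1) = 0.55·0.8500 / (0.55·0.8500 + 0.2·0.1500) ≈ 0.9397
After 'absent': P(strain 1) = 0.45·0.9397 / (0.45·0.9397 + 0.8·0.0603) ≈ 0.8976
After 'present': P(strain 1) = 0.55·0.8976 / (0.55·0.8976 + 0.2·0.1024) ≈ 0.9602
After 'absent': P(strain 1) = 0.45·0.9602 / (0.45·0.9602 + 0.8·0.0398) ≈ 0.9313
After 'present': P(strain 1) = 0.55·0.9313 / (0.55·0.9313 + 0.2·0.0687) ≈ 0.9739
After 'absent': P(strain 1) = 0.45·0.9739 / (0.45·0.9739 + 0.8·0.0261) ≈ 0.9545

0.9545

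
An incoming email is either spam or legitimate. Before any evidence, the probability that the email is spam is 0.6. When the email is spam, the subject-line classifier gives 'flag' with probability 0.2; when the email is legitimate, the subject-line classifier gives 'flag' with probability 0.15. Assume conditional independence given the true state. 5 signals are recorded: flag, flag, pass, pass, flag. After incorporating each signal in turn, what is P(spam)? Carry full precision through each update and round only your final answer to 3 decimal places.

After 'flag': P(spam) = 0.2·0.6000 / (0.2·0.6000 + 0.15·0.4000) ≈ 0.6667
After 'flag': P(spam) = 0.2·0.6667 / (0.2·0.6667 + 0.15·0.3333) ≈ 0.7273
After 'pass': P(spam) = 0.8·0.7273 / (0.8·0.7273 + 0.85·0.2727) ≈ 0.7151
After 'pass': P(spam) = 0.8·0.7151 / (0.8·0.7151 + 0.85·0.2849) ≈ 0.7026
After 'flag': P(spam) = 0.2·0.7026 / (0.2·0.7026 + 0.15·0.2974) ≈ 0.7590

0.759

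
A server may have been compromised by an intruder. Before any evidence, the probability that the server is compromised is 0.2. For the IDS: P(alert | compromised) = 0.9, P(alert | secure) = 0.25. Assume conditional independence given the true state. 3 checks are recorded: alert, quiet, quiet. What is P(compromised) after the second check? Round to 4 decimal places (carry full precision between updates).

0.1071

After 'alert': P(compromised) = 0.9·0.2000 / (0.9·0.2000 + 0.25·0.8000) ≈ 0.4737
After 'quiet': P(compromised) = 0.1·0.4737 / (0.1·0.4737 + 0.75·0.5263) ≈ 0.1071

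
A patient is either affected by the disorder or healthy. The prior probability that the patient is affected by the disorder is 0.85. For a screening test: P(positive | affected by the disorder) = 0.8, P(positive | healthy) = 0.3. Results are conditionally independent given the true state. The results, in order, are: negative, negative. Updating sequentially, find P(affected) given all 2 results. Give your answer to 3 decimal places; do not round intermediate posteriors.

0.316

Apply Bayes' rule sequentially, carrying P(affected) forward.
After 'negative': P(affected) = 0.2·0.8500 / (0.2·0.8500 + 0.7·0.1500) ≈ 0.6182
After 'negative': P(affected) = 0.2·0.6182 / (0.2·0.6182 + 0.7·0.3818) ≈ 0.3163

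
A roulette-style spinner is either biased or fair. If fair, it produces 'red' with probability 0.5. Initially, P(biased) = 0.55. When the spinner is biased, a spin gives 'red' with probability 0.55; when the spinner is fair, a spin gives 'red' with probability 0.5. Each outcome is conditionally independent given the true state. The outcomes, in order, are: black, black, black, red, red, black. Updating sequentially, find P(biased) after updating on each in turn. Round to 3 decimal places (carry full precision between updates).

After 'black': P(biased) = 0.45·0.5500 / (0.45·0.5500 + 0.5·0.4500) ≈ 0.5238
After 'black': P(biased) = 0.45·0.5238 / (0.45·0.5238 + 0.5·0.4762) ≈ 0.4975
After 'black': P(biased) = 0.45·0.4975 / (0.45·0.4975 + 0.5·0.5025) ≈ 0.4712
After 'red': P(biased) = 0.55·0.4712 / (0.55·0.4712 + 0.5·0.5288) ≈ 0.4950
After 'red': P(biased) = 0.55·0.4950 / (0.55·0.4950 + 0.5·0.5050) ≈ 0.5188
After 'black': P(biased) = 0.45·0.5188 / (0.45·0.5188 + 0.5·0.4812) ≈ 0.4925

0.492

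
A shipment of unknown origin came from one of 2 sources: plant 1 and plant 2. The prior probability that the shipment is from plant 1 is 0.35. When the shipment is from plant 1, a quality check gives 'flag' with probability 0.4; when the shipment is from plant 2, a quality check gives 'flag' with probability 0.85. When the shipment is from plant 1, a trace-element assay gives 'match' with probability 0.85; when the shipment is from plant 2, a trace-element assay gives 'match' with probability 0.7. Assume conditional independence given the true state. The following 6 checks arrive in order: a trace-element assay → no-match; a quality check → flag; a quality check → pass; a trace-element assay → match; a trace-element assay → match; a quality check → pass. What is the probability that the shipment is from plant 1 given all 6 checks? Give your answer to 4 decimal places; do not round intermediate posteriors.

0.7493

After a trace-element assay='no-match': P(plant 1) = 0.15·0.3500 / (0.15·0.3500 + 0.3·0.6500) ≈ 0.2121
After a quality check='flag': P(plant 1) = 0.4·0.2121 / (0.4·0.2121 + 0.85·0.7879) ≈ 0.1124
After a quality check='pass': P(plant 1) = 0.6·0.1124 / (0.6·0.1124 + 0.15·0.8876) ≈ 0.3363
After a trace-element assay='match': P(plant 1) = 0.85·0.3363 / (0.85·0.3363 + 0.7·0.6637) ≈ 0.3810
After a trace-element assay='match': P(plant 1) = 0.85·0.3810 / (0.85·0.3810 + 0.7·0.6190) ≈ 0.4277
After a quality check='pass': P(plant 1) = 0.6·0.4277 / (0.6·0.4277 + 0.15·0.5723) ≈ 0.7493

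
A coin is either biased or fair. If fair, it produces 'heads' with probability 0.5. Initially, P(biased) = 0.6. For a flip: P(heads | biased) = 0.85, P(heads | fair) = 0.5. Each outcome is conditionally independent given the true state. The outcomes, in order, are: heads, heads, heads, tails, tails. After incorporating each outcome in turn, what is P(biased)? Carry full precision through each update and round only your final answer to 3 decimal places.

After 'heads': P(biased) = 0.85·0.6000 / (0.85·0.6000 + 0.5·0.4000) ≈ 0.7183
After 'heads': P(biased) = 0.85·0.7183 / (0.85·0.7183 + 0.5·0.2817) ≈ 0.8126
After 'heads': P(biased) = 0.85·0.8126 / (0.85·0.8126 + 0.5·0.1874) ≈ 0.8805
After 'tails': P(biased) = 0.15·0.8805 / (0.15·0.8805 + 0.5·0.1195) ≈ 0.6886
After 'tails': P(biased) = 0.15·0.6886 / (0.15·0.6886 + 0.5·0.3114) ≈ 0.3988

0.399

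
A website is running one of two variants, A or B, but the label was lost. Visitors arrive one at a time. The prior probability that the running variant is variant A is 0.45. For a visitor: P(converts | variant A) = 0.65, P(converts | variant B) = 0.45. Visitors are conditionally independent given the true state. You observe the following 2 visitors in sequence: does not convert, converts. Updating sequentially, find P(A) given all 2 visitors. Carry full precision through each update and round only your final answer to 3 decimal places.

0.429

After 'does not convert': P(A) = 0.35·0.4500 / (0.35·0.4500 + 0.55·0.5500) ≈ 0.3424
After 'converts': P(A) = 0.65·0.3424 / (0.65·0.3424 + 0.45·0.6576) ≈ 0.4292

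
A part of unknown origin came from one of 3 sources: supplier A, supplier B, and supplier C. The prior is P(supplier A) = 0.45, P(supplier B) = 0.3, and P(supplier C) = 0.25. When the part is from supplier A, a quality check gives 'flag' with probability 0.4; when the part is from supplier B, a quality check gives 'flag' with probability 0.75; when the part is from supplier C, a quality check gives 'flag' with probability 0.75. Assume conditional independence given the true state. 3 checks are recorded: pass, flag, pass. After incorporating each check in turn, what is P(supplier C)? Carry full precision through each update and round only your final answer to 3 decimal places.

Apply Bayes' rule sequentially, carrying P(supplier C) forward.
After 'pass': normaliser = 0.6·0.4500 + 0.25·0.3000 + 0.25·0.2500; P(supplier A) ≈ 0.6626, P(supplier B) ≈ 0.1840, P(supplier C) ≈ 0.1534
After 'flag': normaliser = 0.4·0.6626 + 0.75·0.1840 + 0.75·0.1534; P(supplier A) ≈ 0.5115, P(supplier B) ≈ 0.2664, P(supplier C) ≈ 0.2220
After 'pass': normaliser = 0.6·0.5115 + 0.25·0.2664 + 0.25·0.2220; P(supplier A) ≈ 0.7154, P(supplier B) ≈ 0.1552, P(supplier C) ≈ 0.1294

0.129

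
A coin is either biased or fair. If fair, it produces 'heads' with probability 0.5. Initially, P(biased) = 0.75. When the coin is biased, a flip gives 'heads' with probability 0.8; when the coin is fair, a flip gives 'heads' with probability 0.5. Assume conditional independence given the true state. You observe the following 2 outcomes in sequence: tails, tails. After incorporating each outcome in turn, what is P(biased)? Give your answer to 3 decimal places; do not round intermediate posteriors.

After 'tails': P(biased) = 0.2·0.7500 / (0.2·0.7500 + 0.5·0.2500) ≈ 0.5455
After 'tails': P(biased) = 0.2·0.5455 / (0.2·0.5455 + 0.5·0.4545) ≈ 0.3243

0.324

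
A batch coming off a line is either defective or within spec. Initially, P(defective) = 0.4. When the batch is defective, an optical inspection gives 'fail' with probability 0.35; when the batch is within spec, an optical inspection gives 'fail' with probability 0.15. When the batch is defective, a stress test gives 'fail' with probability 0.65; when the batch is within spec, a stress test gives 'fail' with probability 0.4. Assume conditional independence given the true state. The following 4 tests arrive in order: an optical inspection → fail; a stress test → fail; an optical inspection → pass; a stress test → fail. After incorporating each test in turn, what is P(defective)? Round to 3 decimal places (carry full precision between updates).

After an optical inspection='fail': P(defective) = 0.35·0.4000 / (0.35·0.4000 + 0.15·0.6000) ≈ 0.6087
After a stress test='fail': P(defective) = 0.65·0.6087 / (0.65·0.6087 + 0.4·0.3913) ≈ 0.7165
After an optical inspection='pass': P(defective) = 0.65·0.7165 / (0.65·0.7165 + 0.85·0.2835) ≈ 0.6591
After a stress test='fail': P(defective) = 0.65·0.6591 / (0.65·0.6591 + 0.4·0.3409) ≈ 0.7585

0.759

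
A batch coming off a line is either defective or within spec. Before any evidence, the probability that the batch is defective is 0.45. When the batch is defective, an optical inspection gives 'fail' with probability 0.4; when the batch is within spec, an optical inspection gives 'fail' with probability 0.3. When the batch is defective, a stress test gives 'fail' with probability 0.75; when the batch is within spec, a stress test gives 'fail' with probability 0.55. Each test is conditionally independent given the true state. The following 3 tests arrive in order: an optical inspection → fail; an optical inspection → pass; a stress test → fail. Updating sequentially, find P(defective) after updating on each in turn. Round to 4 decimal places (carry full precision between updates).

After an optical inspection='fail': P(defective) = 0.4·0.4500 / (0.4·0.4500 + 0.3·0.5500) ≈ 0.5217
After an optical inspection='pass': P(defective) = 0.6·0.5217 / (0.6·0.5217 + 0.7·0.4783) ≈ 0.4832
After a stress test='fail': P(defective) = 0.75·0.4832 / (0.75·0.4832 + 0.55·0.5168) ≈ 0.5605

0.5605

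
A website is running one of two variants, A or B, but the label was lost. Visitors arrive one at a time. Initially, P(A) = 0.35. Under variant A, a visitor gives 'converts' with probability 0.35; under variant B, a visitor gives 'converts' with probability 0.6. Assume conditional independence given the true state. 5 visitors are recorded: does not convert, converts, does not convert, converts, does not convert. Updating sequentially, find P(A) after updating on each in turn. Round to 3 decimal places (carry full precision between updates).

After 'does not convert': P(A) = 0.65·0.3500 / (0.65·0.3500 + 0.4·0.6500) ≈ 0.4667
After 'converts': P(A) = 0.35·0.4667 / (0.35·0.4667 + 0.6·0.5333) ≈ 0.3379
After 'does not convert': P(A) = 0.65·0.3379 / (0.65·0.3379 + 0.4·0.6621) ≈ 0.4534
After 'converts': P(A) = 0.35·0.4534 / (0.35·0.4534 + 0.6·0.5466) ≈ 0.3261
After 'does not convert': P(A) = 0.65·0.3261 / (0.65·0.3261 + 0.4·0.6739) ≈ 0.4402

0.440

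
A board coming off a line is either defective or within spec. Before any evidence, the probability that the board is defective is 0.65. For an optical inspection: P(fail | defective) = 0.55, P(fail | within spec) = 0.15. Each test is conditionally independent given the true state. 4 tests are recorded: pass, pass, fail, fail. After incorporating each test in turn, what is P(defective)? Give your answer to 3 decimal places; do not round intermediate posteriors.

0.875

After 'pass': P(defective) = 0.45·0.6500 / (0.45·0.6500 + 0.85·0.3500) ≈ 0.4958
After 'pass': P(defective) = 0.45·0.4958 / (0.45·0.4958 + 0.85·0.5042) ≈ 0.3423
After 'fail': P(defective) = 0.55·0.3423 / (0.55·0.3423 + 0.15·0.6577) ≈ 0.6562
After 'fail': P(defective) = 0.55·0.6562 / (0.55·0.6562 + 0.15·0.3438) ≈ 0.8750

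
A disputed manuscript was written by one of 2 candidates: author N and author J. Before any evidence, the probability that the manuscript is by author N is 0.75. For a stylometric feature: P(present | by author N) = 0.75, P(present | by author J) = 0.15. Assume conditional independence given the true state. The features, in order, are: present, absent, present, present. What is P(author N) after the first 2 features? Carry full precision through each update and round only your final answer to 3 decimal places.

0.815

After 'present': P(author N) = 0.75·0.7500 / (0.75·0.7500 + 0.15·0.2500) ≈ 0.9375
After 'absent': P(author N) = 0.25·0.9375 / (0.25·0.9375 + 0.85·0.0625) ≈ 0.8152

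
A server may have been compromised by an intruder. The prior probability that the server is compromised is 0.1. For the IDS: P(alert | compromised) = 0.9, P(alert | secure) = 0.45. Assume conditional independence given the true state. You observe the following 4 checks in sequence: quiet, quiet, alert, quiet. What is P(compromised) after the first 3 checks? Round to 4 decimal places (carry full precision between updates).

After 'quiet': P(compromised) = 0.1·0.1000 / (0.1·0.1000 + 0.55·0.9000) ≈ 0.0198
After 'quiet': P(compromised) = 0.1·0.0198 / (0.1·0.0198 + 0.55·0.9802) ≈ 0.0037
After 'alert': P(compromised) = 0.9·0.0037 / (0.9·0.0037 + 0.45·0.9963) ≈ 0.0073

0.0073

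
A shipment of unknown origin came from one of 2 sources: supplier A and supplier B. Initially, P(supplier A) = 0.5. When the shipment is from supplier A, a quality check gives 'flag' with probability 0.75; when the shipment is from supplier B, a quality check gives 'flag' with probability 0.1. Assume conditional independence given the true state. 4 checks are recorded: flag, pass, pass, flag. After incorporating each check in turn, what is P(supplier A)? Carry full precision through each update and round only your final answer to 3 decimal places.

0.813

After 'flag': P(supplier A) = 0.75·0.5000 / (0.75·0.5000 + 0.1·0.5000) ≈ 0.8824
After 'pass': P(supplier A) = 0.25·0.8824 / (0.25·0.8824 + 0.9·0.1176) ≈ 0.6757
After 'pass': P(supplier A) = 0.25·0.6757 / (0.25·0.6757 + 0.9·0.3243) ≈ 0.3666
After 'flag': P(supplier A) = 0.75·0.3666 / (0.75·0.3666 + 0.1·0.6334) ≈ 0.8127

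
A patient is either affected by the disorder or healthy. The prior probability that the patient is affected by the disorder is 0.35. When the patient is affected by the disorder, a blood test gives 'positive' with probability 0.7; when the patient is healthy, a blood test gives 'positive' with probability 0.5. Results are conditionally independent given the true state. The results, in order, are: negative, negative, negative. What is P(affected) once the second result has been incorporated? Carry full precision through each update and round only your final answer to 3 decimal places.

0.162

After 'negative': P(affected) = 0.3·0.3500 / (0.3·0.3500 + 0.5·0.6500) ≈ 0.2442
After 'negative': P(affected) = 0.3·0.2442 / (0.3·0.2442 + 0.5·0.7558) ≈ 0.1624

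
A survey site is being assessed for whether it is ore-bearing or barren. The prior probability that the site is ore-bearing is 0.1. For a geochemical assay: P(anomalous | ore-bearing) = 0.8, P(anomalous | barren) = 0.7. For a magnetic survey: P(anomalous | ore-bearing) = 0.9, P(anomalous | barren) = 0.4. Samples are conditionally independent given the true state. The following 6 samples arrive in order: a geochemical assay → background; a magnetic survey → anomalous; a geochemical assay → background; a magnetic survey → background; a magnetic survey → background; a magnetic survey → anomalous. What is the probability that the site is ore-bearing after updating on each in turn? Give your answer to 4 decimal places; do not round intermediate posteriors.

0.0069

Each posterior becomes the prior for the next update.
After a geochemical assay='background': P(ore) = 0.2·0.1000 / (0.2·0.1000 + 0.3·0.9000) ≈ 0.0690
After a magnetic survey='anomalous': P(ore) = 0.9·0.0690 / (0.9·0.0690 + 0.4·0.9310) ≈ 0.1429
After a geochemical assay='background': P(ore) = 0.2·0.1429 / (0.2·0.1429 + 0.3·0.8571) ≈ 0.1000
After a magnetic survey='background': P(ore) = 0.1·0.1000 / (0.1·0.1000 + 0.6·0.9000) ≈ 0.0182
After a magnetic survey='background': P(ore) = 0.1·0.0182 / (0.1·0.0182 + 0.6·0.9818) ≈ 0.0031
After a magnetic survey='anomalous': P(ore) = 0.9·0.0031 / (0.9·0.0031 + 0.4·0.9969) ≈ 0.0069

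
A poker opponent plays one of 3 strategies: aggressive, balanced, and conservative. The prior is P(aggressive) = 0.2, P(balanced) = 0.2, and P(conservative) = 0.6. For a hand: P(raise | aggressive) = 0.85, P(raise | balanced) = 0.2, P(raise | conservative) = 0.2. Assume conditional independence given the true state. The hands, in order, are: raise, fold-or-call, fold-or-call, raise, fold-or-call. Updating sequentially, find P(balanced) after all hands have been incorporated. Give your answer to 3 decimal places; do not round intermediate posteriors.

0.243

After 'raise': normaliser = 0.85·0.2000 + 0.2·0.2000 + 0.2·0.6000; P(aggressive) ≈ 0.5152, P(balanced) ≈ 0.1212, P(conservative) ≈ 0.3636
After 'fold-or-call': normaliser = 0.15·0.5152 + 0.8·0.1212 + 0.8·0.3636; P(aggressive) ≈ 0.1661, P(balanced) ≈ 0.2085, P(conservative) ≈ 0.6254
After 'fold-or-call': normaliser = 0.15·0.1661 + 0.8·0.2085 + 0.8·0.6254; P(aggressive) ≈ 0.0360, P(balanced) ≈ 0.2410, P(conservative) ≈ 0.7230
After 'raise': normaliser = 0.85·0.0360 + 0.2·0.2410 + 0.2·0.7230; P(aggressive) ≈ 0.1370, P(balanced) ≈ 0.2157, P(conservative) ≈ 0.6472
After 'fold-or-call': normaliser = 0.15·0.1370 + 0.8·0.2157 + 0.8·0.6472; P(aggressive) ≈ 0.0289, P(balanced) ≈ 0.2428, P(conservative) ≈ 0.7283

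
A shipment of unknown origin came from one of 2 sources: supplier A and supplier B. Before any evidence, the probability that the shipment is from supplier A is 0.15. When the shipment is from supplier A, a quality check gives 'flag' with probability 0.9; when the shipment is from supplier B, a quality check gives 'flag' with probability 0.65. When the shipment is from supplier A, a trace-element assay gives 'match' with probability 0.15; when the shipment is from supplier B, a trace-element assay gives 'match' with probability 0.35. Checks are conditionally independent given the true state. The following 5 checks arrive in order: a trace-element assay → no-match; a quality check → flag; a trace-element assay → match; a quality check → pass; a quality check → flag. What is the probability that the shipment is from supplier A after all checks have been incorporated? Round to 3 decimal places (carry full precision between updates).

Each posterior becomes the prior for the next update.
After a trace-element assay='no-match': P(supplier A) = 0.85·0.1500 / (0.85·0.1500 + 0.65·0.8500) ≈ 0.1875
After a quality check='flag': P(supplier A) = 0.9·0.1875 / (0.9·0.1875 + 0.65·0.8125) ≈ 0.2422
After a trace-element assay='match': P(supplier A) = 0.15·0.2422 / (0.15·0.2422 + 0.35·0.7578) ≈ 0.1204
After a quality check='pass': P(supplier A) = 0.1·0.1204 / (0.1·0.1204 + 0.35·0.8796) ≈ 0.0377
After a quality check='flag': P(supplier A) = 0.9·0.0377 / (0.9·0.0377 + 0.65·0.9623) ≈ 0.0514

0.051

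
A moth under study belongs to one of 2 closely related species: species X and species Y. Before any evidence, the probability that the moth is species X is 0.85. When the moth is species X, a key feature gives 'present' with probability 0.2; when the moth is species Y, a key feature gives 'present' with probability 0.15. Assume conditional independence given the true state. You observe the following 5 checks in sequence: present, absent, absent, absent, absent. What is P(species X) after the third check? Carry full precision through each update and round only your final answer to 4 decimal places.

0.8700

After 'present': P(species X) = 0.2·0.8500 / (0.2·0.8500 + 0.15·0.1500) ≈ 0.8831
After 'absent': P(species X) = 0.8·0.8831 / (0.8·0.8831 + 0.85·0.1169) ≈ 0.8767
After 'absent': P(species X) = 0.8·0.8767 / (0.8·0.8767 + 0.85·0.1233) ≈ 0.8700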